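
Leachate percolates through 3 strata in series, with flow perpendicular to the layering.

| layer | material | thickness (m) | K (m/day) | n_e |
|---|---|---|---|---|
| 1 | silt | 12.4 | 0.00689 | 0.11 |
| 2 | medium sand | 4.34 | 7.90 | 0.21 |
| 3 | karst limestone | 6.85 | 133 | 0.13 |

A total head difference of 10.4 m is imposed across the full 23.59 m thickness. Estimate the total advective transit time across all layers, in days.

With flow normal to the layers, continuity requires the same specific discharge q through every layer.
Σ(b_i/K_i) = 12.4/0.00689 + 4.34/7.90 + 6.85/133 = 1800 d.
q = Δh / Σ(b_i/K_i) = 10.4 / 1800 = 0.005777 m/day.
In each layer the seepage velocity is v_i = q/n_i, so the layer transit time is t_i = b_i·n_i / q:
  layer 1 (silt): t_1 = 12.4 × 0.11 / 0.005777 = 236.1 d
  layer 2 (medium sand): t_2 = 4.34 × 0.21 / 0.005777 = 157.8 d
  layer 3 (karst limestone): t_3 = 6.85 × 0.13 / 0.005777 = 154.2 d
Total t = Σ t_i = 548.0 days.

548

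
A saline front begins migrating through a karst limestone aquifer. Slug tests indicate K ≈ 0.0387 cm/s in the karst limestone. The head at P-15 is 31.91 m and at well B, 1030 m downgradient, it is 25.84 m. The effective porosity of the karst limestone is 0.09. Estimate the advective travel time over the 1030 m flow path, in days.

470

Convert K: 0.0387 cm/s × 864 = 33.44 m/day.
Hydraulic gradient i = (31.91 − 25.84) / 1030 = 6.07 / 1030 = 0.005893.
Darcy flux q = K · i = 33.44 × 0.005893 = 0.1970 m/day.
Seepage velocity v = q / n_e = 0.1970 / 0.09 = 2.189 m/day.
Travel time t = L / v = 1030 / 2.189 = 470.4 days.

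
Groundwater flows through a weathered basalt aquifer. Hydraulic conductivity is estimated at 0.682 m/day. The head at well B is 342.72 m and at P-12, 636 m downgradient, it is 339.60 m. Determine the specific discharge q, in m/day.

0.00335

Hydraulic gradient i = (342.72 − 339.60) / 636 = 3.12 / 636 = 0.004906.
Specific discharge q = K · i = 0.6820 × 0.004906 = 0.003346 m/day.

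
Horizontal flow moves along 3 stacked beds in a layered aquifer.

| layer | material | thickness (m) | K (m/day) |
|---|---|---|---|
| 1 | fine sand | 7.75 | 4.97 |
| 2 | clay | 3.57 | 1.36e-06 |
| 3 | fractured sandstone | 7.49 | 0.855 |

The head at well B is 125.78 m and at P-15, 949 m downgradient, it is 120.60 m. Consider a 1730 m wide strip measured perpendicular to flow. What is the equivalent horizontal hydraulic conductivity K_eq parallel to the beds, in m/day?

2.39

Flow is parallel to layering, so each bed carries its own Darcy discharge and the transmissivities add.
Σ(K_i·b_i) = 4.97×7.75 + 1.36e-06×3.57 + 0.855×7.49 = 44.92 m²/day.
Total thickness b = 18.81 m, so K_eq = Σ(K_i·b_i)/b = 2.388 m/day.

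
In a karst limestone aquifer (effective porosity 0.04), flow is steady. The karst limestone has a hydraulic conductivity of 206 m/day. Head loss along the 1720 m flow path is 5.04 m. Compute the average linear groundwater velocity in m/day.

Hydraulic gradient i = Δh / L = 5.04 / 1720 = 0.002930.
Darcy flux q = K · i = 206.0 × 0.002930 = 0.6036 m/day.
Seepage velocity v = q / n_e = 0.6036 / 0.04 = 15.09 m/day.

15.1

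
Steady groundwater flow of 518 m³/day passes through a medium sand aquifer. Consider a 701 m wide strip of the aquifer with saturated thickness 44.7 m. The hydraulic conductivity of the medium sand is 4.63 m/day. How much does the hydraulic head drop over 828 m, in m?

Cross-sectional area A = 701 × 44.7 = 31335 m².
From Q = K·A·i, i = Q / (K·A) = 518 / (4.630 × 31335) = 0.003570.
Head loss Δh = i · L = 0.003570 × 828 = 2.956 m.

2.96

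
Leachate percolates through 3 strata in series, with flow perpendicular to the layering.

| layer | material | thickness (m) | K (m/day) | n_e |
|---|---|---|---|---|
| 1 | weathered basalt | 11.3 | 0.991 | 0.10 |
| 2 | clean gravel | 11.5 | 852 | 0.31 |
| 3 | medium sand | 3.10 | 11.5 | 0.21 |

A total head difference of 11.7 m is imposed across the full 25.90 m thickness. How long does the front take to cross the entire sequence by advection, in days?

With flow normal to the layers, continuity requires the same specific discharge q through every layer.
Σ(b_i/K_i) = 11.3/0.991 + 11.5/852 + 3.10/11.5 = 11.69 d.
q = Δh / Σ(b_i/K_i) = 11.7 / 11.69 = 1.001 m/day.
In each layer the seepage velocity is v_i = q/n_i, so the layer transit time is t_i = b_i·n_i / q:
  layer 1 (weathered basalt): t_1 = 11.3 × 0.10 / 1.001 = 1.129 d
  layer 2 (clean gravel): t_2 = 11.5 × 0.31 / 1.001 = 3.561 d
  layer 3 (medium sand): t_3 = 3.10 × 0.21 / 1.001 = 0.6502 d
Total t = Σ t_i = 5.339 days.

5.34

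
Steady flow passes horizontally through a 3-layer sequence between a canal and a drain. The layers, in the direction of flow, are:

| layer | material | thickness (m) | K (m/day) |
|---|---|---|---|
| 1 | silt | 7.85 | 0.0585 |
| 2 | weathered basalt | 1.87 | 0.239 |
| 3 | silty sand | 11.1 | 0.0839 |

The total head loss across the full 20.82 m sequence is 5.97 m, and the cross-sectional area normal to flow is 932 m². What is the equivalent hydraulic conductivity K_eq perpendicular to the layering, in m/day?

0.0759

Flow is perpendicular to layering, so the layers act in series and the equivalent K is the thickness-weighted harmonic mean.
Total thickness L = 7.85 + 1.87 + 11.1 = 20.82 m.
Σ(b_i/K_i) = 7.85/0.0585 + 1.87/0.239 + 11.1/0.0839 = 274.3 d.
K_eq = L / Σ(b_i/K_i) = 20.82 / 274.3 = 0.07590 m/day.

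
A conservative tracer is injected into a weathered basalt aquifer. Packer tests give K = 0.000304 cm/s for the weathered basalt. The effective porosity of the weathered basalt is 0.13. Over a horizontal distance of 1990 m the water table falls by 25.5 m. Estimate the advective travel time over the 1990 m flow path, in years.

210

Convert K: 0.000304 cm/s × 864 = 0.2627 m/day.
Hydraulic gradient i = Δh / L = 25.5 / 1990 = 0.01281.
Darcy flux q = K · i = 0.2627 × 0.01281 = 0.003366 m/day.
Seepage velocity v = q / n_e = 0.003366 / 0.13 = 0.02589 m/day.
Travel time t = L / v = 1990 / 0.02589 = 76864 days = 210.4 years.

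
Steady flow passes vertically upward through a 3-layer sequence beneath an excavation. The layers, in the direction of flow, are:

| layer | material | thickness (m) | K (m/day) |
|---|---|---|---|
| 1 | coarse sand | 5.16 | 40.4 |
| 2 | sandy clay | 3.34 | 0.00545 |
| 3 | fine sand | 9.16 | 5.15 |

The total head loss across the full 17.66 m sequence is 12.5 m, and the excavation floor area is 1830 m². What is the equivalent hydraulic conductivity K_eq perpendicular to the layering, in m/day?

0.0287

Flow is perpendicular to layering, so the layers act in series and the equivalent K is the thickness-weighted harmonic mean.
Total thickness L = 5.16 + 3.34 + 9.16 = 17.66 m.
Σ(b_i/K_i) = 5.16/40.4 + 3.34/0.00545 + 9.16/5.15 = 614.8 d.
K_eq = L / Σ(b_i/K_i) = 17.66 / 614.8 = 0.02873 m/day.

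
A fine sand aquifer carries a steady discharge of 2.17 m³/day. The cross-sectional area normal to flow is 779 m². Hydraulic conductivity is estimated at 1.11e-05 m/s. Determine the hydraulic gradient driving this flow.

0.00290

Convert K: 1.11e-05 m/s × 86400 = 0.9590 m/day.
From Q = K·A·i, i = Q / (K·A) = 2.17 / (0.9590 × 779.0) = 0.002905.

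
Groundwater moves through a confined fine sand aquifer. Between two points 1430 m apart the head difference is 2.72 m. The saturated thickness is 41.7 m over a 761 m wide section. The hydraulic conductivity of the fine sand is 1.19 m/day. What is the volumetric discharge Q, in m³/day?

Cross-sectional area A = 761 × 41.7 = 31734 m².
Hydraulic gradient i = Δh / L = 2.72 / 1430 = 0.001902.
Darcy's law: Q = K · A · i = 1.190 × 31734 × 0.001902 = 71.83 m³/day.

71.8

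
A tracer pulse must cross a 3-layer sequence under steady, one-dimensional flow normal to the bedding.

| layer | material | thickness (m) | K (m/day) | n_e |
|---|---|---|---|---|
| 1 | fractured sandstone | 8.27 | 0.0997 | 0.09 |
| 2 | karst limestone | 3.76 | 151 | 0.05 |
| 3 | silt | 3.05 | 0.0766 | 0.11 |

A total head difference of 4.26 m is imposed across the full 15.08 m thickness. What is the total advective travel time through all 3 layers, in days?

36.5

With flow normal to the layers, continuity requires the same specific discharge q through every layer.
Σ(b_i/K_i) = 8.27/0.0997 + 3.76/151 + 3.05/0.0766 = 122.8 d.
q = Δh / Σ(b_i/K_i) = 4.26 / 122.8 = 0.03469 m/day.
In each layer the seepage velocity is v_i = q/n_i, so the layer transit time is t_i = b_i·n_i / q:
  layer 1 (fractured sandstone): t_1 = 8.27 × 0.09 / 0.03469 = 21.45 d
  layer 2 (karst limestone): t_2 = 3.76 × 0.05 / 0.03469 = 5.419 d
  layer 3 (silt): t_3 = 3.05 × 0.11 / 0.03469 = 9.671 d
Total t = Σ t_i = 36.54 days.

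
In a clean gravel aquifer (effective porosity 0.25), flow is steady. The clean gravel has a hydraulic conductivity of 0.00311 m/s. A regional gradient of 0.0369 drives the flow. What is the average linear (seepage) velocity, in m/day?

Convert K: 0.00311 m/s × 86400 = 268.7 m/day.
Hydraulic gradient i = 0.0369.
Darcy flux q = K · i = 268.7 × 0.03690 = 9.915 m/day.
Seepage velocity v = q / n_e = 9.915 / 0.25 = 39.66 m/day.

39.7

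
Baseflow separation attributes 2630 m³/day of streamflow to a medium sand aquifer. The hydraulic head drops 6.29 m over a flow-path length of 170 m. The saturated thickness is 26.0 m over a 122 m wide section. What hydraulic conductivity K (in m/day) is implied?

22.4

Cross-sectional area A = 122 × 26.0 = 3172 m².
Hydraulic gradient i = Δh / L = 6.29 / 170 = 0.03700.
From Q = K·A·i, K = Q / (A·i) = 2630 / (3172 × 0.03700) = 22.41 m/day.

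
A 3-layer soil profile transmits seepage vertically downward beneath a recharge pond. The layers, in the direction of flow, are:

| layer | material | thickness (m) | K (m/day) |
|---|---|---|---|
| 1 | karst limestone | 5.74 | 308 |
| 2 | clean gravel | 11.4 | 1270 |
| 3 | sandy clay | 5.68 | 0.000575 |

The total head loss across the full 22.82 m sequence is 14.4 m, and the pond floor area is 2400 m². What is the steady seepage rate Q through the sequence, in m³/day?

Flow is perpendicular to layering, so the layers act in series and the equivalent K is the thickness-weighted harmonic mean.
Total thickness L = 5.74 + 11.4 + 5.68 = 22.82 m.
Σ(b_i/K_i) = 5.74/308 + 11.4/1270 + 5.68/0.000575 = 9878 d.
K_eq = L / Σ(b_i/K_i) = 22.82 / 9878 = 0.002310 m/day.
Q = K_eq · A · (Δh/L) = 0.002310 × 2400 × (14.4/22.82) = 3.499 m³/day.

3.50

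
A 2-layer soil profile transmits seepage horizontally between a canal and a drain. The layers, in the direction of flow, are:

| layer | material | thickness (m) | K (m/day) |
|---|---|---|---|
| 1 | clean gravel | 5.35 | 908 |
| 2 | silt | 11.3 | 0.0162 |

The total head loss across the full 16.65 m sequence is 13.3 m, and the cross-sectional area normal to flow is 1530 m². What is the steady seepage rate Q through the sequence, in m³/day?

Flow is perpendicular to layering, so the layers act in series and the equivalent K is the thickness-weighted harmonic mean.
Total thickness L = 5.35 + 11.3 = 16.65 m.
Σ(b_i/K_i) = 5.35/908 + 11.3/0.0162 = 697.5 d.
K_eq = L / Σ(b_i/K_i) = 16.65 / 697.5 = 0.02387 m/day.
Q = K_eq · A · (Δh/L) = 0.02387 × 1530 × (13.3/16.65) = 29.17 m³/day.

29.2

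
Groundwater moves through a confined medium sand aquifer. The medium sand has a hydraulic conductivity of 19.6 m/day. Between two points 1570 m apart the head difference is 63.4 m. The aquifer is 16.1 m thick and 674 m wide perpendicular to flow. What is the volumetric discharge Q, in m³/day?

8590

Cross-sectional area A = 674 × 16.1 = 10851 m².
Hydraulic gradient i = Δh / L = 63.4 / 1570 = 0.04038.
Darcy's law: Q = K · A · i = 19.60 × 10851 × 0.04038 = 8589 m³/day.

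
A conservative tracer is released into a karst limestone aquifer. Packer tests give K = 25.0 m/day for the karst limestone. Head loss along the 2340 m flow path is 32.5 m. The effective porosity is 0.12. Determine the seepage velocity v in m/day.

2.89

Hydraulic gradient i = Δh / L = 32.5 / 2340 = 0.01389.
Darcy flux q = K · i = 25.00 × 0.01389 = 0.3472 m/day.
Seepage velocity v = q / n_e = 0.3472 / 0.12 = 2.894 m/day.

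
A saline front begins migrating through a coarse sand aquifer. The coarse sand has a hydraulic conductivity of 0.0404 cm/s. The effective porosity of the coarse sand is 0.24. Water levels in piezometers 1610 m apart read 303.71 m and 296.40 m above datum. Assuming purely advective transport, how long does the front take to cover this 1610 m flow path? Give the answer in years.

Convert K: 0.0404 cm/s × 864 = 34.91 m/day.
Hydraulic gradient i = (303.71 − 296.40) / 1610 = 7.31 / 1610 = 0.004540.
Darcy flux q = K · i = 34.91 × 0.004540 = 0.1585 m/day.
Seepage velocity v = q / n_e = 0.1585 / 0.24 = 0.6604 m/day.
Travel time t = L / v = 1610 / 0.6604 = 2438 days = 6.675 years.

6.68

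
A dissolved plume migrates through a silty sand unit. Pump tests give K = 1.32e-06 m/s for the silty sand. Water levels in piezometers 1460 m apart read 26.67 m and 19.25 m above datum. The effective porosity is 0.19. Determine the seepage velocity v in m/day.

0.00305

Convert K: 1.32e-06 m/s × 86400 = 0.1140 m/day.
Hydraulic gradient i = (26.67 − 19.25) / 1460 = 7.42 / 1460 = 0.005082.
Darcy flux q = K · i = 0.1140 × 0.005082 = 0.0005796 m/day.
Seepage velocity v = q / n_e = 0.0005796 / 0.19 = 0.003051 m/day.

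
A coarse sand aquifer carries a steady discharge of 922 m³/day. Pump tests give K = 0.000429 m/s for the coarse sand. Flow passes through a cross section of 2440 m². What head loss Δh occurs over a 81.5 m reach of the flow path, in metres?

0.831

Convert K: 0.000429 m/s × 86400 = 37.07 m/day.
From Q = K·A·i, i = Q / (K·A) = 922 / (37.07 × 2440) = 0.01019.
Head loss Δh = i · L = 0.01019 × 81.5 = 0.8309 m.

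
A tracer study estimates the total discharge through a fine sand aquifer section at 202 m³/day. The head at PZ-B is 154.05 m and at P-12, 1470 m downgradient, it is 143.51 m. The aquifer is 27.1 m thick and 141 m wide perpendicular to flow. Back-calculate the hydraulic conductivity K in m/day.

Cross-sectional area A = 141 × 27.1 = 3821 m².
Hydraulic gradient i = (154.05 − 143.51) / 1470 = 10.54 / 1470 = 0.007170.
From Q = K·A·i, K = Q / (A·i) = 202 / (3821 × 0.007170) = 7.373 m/day.

7.37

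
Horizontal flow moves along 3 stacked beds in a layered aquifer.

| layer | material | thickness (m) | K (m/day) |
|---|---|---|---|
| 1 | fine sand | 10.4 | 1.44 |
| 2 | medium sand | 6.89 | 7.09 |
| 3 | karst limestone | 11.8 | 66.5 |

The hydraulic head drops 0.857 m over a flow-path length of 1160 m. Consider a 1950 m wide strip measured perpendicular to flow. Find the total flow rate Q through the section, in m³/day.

1220

Flow is parallel to layering, so each bed carries its own Darcy discharge and the transmissivities add.
Σ(K_i·b_i) = 1.44×10.4 + 7.09×6.89 + 66.5×11.8 = 848.5 m²/day.
Hydraulic gradient i = Δh / L = 0.857 / 1160 = 0.0007388.
Q = Σ(K_i·b_i) · W · i = 848.5 × 1950 × 0.0007388 = 1222 m³/day.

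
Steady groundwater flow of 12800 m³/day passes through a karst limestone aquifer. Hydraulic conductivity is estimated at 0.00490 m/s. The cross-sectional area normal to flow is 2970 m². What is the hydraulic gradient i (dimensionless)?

Convert K: 0.00490 m/s × 86400 = 423.4 m/day.
From Q = K·A·i, i = Q / (K·A) = 12800 / (423.4 × 2970) = 0.01018.

0.0102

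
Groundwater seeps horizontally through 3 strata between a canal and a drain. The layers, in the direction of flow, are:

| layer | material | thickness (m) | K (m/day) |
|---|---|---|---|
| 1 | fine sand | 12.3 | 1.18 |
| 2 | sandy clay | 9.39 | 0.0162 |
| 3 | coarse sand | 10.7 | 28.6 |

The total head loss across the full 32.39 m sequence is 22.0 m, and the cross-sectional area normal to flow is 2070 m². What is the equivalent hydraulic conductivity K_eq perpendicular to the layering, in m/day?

0.0549

Flow is perpendicular to layering, so the layers act in series and the equivalent K is the thickness-weighted harmonic mean.
Total thickness L = 12.3 + 9.39 + 10.7 = 32.39 m.
Σ(b_i/K_i) = 12.3/1.18 + 9.39/0.0162 + 10.7/28.6 = 590.4 d.
K_eq = L / Σ(b_i/K_i) = 32.39 / 590.4 = 0.05486 m/day.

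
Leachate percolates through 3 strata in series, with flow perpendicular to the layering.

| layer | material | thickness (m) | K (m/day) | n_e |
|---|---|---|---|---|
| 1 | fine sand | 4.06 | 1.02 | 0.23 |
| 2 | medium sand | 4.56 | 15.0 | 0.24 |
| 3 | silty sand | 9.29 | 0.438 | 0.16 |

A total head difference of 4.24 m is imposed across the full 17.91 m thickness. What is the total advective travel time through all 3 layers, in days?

With flow normal to the layers, continuity requires the same specific discharge q through every layer.
Σ(b_i/K_i) = 4.06/1.02 + 4.56/15.0 + 9.29/0.438 = 25.49 d.
q = Δh / Σ(b_i/K_i) = 4.24 / 25.49 = 0.1663 m/day.
In each layer the seepage velocity is v_i = q/n_i, so the layer transit time is t_i = b_i·n_i / q:
  layer 1 (fine sand): t_1 = 4.06 × 0.23 / 0.1663 = 5.615 d
  layer 2 (medium sand): t_2 = 4.56 × 0.24 / 0.1663 = 6.580 d
  layer 3 (silty sand): t_3 = 9.29 × 0.16 / 0.1663 = 8.937 d
Total t = Σ t_i = 21.13 days.

21.1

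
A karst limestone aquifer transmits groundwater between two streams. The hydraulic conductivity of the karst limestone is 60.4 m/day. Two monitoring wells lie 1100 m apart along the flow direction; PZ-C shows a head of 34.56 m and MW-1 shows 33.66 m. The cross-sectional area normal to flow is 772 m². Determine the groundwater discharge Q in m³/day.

Hydraulic gradient i = (34.56 − 33.66) / 1100 = 0.9 / 1100 = 0.0008182.
Darcy's law: Q = K · A · i = 60.40 × 772.0 × 0.0008182 = 38.15 m³/day.

38.2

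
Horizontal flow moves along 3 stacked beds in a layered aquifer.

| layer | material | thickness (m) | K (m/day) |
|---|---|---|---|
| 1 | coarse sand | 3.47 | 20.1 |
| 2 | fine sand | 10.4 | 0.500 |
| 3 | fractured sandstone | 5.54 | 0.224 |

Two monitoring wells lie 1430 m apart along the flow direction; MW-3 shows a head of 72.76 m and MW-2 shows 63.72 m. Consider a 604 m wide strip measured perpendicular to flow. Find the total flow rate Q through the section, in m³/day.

Flow is parallel to layering, so each bed carries its own Darcy discharge and the transmissivities add.
Σ(K_i·b_i) = 20.1×3.47 + 0.500×10.4 + 0.224×5.54 = 76.19 m²/day.
Hydraulic gradient i = (72.76 − 63.72) / 1430 = 9.04 / 1430 = 0.006322.
Q = Σ(K_i·b_i) · W · i = 76.19 × 604 × 0.006322 = 290.9 m³/day.

291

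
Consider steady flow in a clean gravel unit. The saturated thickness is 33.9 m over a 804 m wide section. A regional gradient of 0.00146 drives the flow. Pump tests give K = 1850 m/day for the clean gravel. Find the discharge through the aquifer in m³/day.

Cross-sectional area A = 804 × 33.9 = 27256 m².
Hydraulic gradient i = 0.00146.
Darcy's law: Q = K · A · i = 1850 × 27256 × 0.001460 = 73617 m³/day.

73600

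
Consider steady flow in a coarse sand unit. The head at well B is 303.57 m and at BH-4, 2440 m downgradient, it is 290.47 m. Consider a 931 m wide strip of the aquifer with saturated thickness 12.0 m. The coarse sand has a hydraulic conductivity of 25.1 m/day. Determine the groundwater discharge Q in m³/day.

1510

Cross-sectional area A = 931 × 12.0 = 11172 m².
Hydraulic gradient i = (303.57 − 290.47) / 2440 = 13.1 / 2440 = 0.005369.
Darcy's law: Q = K · A · i = 25.10 × 11172 × 0.005369 = 1506 m³/day.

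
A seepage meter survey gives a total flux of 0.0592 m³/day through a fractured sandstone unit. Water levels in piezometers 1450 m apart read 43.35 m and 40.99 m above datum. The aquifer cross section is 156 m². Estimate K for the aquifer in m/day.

0.233

Hydraulic gradient i = (43.35 − 40.99) / 1450 = 2.36 / 1450 = 0.001628.
From Q = K·A·i, K = Q / (A·i) = 0.0592 / (156.0 × 0.001628) = 0.2332 m/day.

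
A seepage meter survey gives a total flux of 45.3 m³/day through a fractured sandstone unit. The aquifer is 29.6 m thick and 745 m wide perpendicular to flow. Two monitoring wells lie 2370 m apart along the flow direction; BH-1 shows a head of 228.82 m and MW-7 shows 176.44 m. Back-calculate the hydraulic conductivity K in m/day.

Cross-sectional area A = 745 × 29.6 = 22052 m².
Hydraulic gradient i = (228.82 − 176.44) / 2370 = 52.38 / 2370 = 0.02210.
From Q = K·A·i, K = Q / (A·i) = 45.3 / (22052 × 0.02210) = 0.09295 m/day.

0.0929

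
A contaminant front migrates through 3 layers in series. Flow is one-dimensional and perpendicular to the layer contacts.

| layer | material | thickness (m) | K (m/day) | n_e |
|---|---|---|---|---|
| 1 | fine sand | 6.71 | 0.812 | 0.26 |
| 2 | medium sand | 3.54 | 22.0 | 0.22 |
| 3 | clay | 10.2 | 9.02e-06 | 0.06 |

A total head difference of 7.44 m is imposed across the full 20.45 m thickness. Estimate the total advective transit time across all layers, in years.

1300

With flow normal to the layers, continuity requires the same specific discharge q through every layer.
Σ(b_i/K_i) = 6.71/0.812 + 3.54/22.0 + 10.2/9.02e-06 = 1.131e+06 d.
q = Δh / Σ(b_i/K_i) = 7.44 / 1.131e+06 = 6.579e-06 m/day.
In each layer the seepage velocity is v_i = q/n_i, so the layer transit time is t_i = b_i·n_i / q:
  layer 1 (fine sand): t_1 = 6.71 × 0.26 / 6.579e-06 = 2.652e+05 d
  layer 2 (medium sand): t_2 = 3.54 × 0.22 / 6.579e-06 = 1.184e+05 d
  layer 3 (clay): t_3 = 10.2 × 0.06 / 6.579e-06 = 93020 d
Total t = Σ t_i = 4.766e+05 days = 1305 years.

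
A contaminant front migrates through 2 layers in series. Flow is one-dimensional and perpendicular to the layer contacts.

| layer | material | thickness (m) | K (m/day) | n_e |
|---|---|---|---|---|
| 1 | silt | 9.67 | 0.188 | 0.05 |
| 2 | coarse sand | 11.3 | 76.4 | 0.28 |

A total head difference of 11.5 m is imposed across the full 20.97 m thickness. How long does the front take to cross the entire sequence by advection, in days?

16.4

With flow normal to the layers, continuity requires the same specific discharge q through every layer.
Σ(b_i/K_i) = 9.67/0.188 + 11.3/76.4 = 51.58 d.
q = Δh / Σ(b_i/K_i) = 11.5 / 51.58 = 0.2229 m/day.
In each layer the seepage velocity is v_i = q/n_i, so the layer transit time is t_i = b_i·n_i / q:
  layer 1 (silt): t_1 = 9.67 × 0.05 / 0.2229 = 2.169 d
  layer 2 (coarse sand): t_2 = 11.3 × 0.28 / 0.2229 = 14.19 d
Total t = Σ t_i = 16.36 days.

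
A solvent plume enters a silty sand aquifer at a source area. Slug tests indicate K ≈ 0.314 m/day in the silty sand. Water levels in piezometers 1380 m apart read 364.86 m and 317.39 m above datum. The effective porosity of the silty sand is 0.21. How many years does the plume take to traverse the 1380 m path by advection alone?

73.5

Hydraulic gradient i = (364.86 − 317.39) / 1380 = 47.47 / 1380 = 0.03440.
Darcy flux q = K · i = 0.3140 × 0.03440 = 0.01080 m/day.
Seepage velocity v = q / n_e = 0.01080 / 0.21 = 0.05143 m/day.
Travel time t = L / v = 1380 / 0.05143 = 26830 days = 73.46 years.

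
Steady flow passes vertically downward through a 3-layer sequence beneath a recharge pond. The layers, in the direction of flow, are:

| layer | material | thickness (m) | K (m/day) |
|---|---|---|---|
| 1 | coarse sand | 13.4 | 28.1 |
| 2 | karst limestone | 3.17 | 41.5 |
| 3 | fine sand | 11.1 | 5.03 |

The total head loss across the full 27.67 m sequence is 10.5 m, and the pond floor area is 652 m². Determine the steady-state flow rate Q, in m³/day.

2480

Flow is perpendicular to layering, so the layers act in series and the equivalent K is the thickness-weighted harmonic mean.
Total thickness L = 13.4 + 3.17 + 11.1 = 27.67 m.
Σ(b_i/K_i) = 13.4/28.1 + 3.17/41.5 + 11.1/5.03 = 2.760 d.
K_eq = L / Σ(b_i/K_i) = 27.67 / 2.760 = 10.03 m/day.
Q = K_eq · A · (Δh/L) = 10.03 × 652 × (10.5/27.67) = 2480 m³/day.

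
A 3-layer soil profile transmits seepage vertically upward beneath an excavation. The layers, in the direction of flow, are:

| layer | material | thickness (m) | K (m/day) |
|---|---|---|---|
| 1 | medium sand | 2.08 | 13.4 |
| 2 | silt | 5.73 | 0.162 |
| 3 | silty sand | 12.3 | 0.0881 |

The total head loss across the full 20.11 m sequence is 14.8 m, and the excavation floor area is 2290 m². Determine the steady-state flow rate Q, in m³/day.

Flow is perpendicular to layering, so the layers act in series and the equivalent K is the thickness-weighted harmonic mean.
Total thickness L = 2.08 + 5.73 + 12.3 = 20.11 m.
Σ(b_i/K_i) = 2.08/13.4 + 5.73/0.162 + 12.3/0.0881 = 175.1 d.
K_eq = L / Σ(b_i/K_i) = 20.11 / 175.1 = 0.1148 m/day.
Q = K_eq · A · (Δh/L) = 0.1148 × 2290 × (14.8/20.11) = 193.5 m³/day.

194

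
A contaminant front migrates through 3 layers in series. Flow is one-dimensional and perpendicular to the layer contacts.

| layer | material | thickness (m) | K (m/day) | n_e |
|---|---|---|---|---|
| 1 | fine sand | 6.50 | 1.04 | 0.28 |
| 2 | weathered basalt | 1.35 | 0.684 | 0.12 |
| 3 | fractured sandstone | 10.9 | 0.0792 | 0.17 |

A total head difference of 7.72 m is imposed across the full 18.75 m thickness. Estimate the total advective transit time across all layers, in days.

72.5

With flow normal to the layers, continuity requires the same specific discharge q through every layer.
Σ(b_i/K_i) = 6.50/1.04 + 1.35/0.684 + 10.9/0.0792 = 145.8 d.
q = Δh / Σ(b_i/K_i) = 7.72 / 145.8 = 0.05293 m/day.
In each layer the seepage velocity is v_i = q/n_i, so the layer transit time is t_i = b_i·n_i / q:
  layer 1 (fine sand): t_1 = 6.50 × 0.28 / 0.05293 = 34.38 d
  layer 2 (weathered basalt): t_2 = 1.35 × 0.12 / 0.05293 = 3.061 d
  layer 3 (fractured sandstone): t_3 = 10.9 × 0.17 / 0.05293 = 35.01 d
Total t = Σ t_i = 72.45 days.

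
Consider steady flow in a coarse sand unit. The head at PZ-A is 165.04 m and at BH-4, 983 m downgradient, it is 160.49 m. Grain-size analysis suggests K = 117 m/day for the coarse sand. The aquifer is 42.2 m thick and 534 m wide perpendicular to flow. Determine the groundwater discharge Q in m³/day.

Cross-sectional area A = 534 × 42.2 = 22535 m².
Hydraulic gradient i = (165.04 − 160.49) / 983 = 4.55 / 983 = 0.004629.
Darcy's law: Q = K · A · i = 117.0 × 22535 × 0.004629 = 12204 m³/day.

12200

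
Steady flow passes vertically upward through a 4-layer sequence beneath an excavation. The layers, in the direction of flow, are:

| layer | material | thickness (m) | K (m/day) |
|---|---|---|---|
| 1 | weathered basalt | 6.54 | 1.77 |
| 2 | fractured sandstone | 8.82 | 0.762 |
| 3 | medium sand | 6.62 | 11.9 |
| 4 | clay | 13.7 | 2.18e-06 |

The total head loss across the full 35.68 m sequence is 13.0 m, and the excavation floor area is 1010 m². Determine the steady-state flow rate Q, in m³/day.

0.00209

Flow is perpendicular to layering, so the layers act in series and the equivalent K is the thickness-weighted harmonic mean.
Total thickness L = 6.54 + 8.82 + 6.62 + 13.7 = 35.68 m.
Σ(b_i/K_i) = 6.54/1.77 + 8.82/0.762 + 6.62/11.9 + 13.7/2.18e-06 = 6.284e+06 d.
K_eq = L / Σ(b_i/K_i) = 35.68 / 6.284e+06 = 5.678e-06 m/day.
Q = K_eq · A · (Δh/L) = 5.678e-06 × 1010 × (13.0/35.68) = 0.002089 m³/day.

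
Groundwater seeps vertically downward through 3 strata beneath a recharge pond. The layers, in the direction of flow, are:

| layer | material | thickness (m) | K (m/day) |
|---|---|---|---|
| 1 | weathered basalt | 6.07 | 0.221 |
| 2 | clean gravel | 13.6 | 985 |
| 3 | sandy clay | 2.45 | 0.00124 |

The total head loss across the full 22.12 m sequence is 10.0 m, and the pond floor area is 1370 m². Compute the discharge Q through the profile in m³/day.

Flow is perpendicular to layering, so the layers act in series and the equivalent K is the thickness-weighted harmonic mean.
Total thickness L = 6.07 + 13.6 + 2.45 = 22.12 m.
Σ(b_i/K_i) = 6.07/0.221 + 13.6/985 + 2.45/0.00124 = 2003 d.
K_eq = L / Σ(b_i/K_i) = 22.12 / 2003 = 0.01104 m/day.
Q = K_eq · A · (Δh/L) = 0.01104 × 1370 × (10.0/22.12) = 6.839 m³/day.

6.84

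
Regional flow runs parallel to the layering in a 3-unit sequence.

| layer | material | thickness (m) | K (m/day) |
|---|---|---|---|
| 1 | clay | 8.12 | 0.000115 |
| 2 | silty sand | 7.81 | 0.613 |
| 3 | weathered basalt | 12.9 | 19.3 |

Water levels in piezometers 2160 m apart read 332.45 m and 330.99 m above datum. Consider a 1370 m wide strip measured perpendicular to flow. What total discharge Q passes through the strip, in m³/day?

Flow is parallel to layering, so each bed carries its own Darcy discharge and the transmissivities add.
Σ(K_i·b_i) = 0.000115×8.12 + 0.613×7.81 + 19.3×12.9 = 253.8 m²/day.
Hydraulic gradient i = (332.45 − 330.99) / 2160 = 1.46 / 2160 = 0.0006759.
Q = Σ(K_i·b_i) · W · i = 253.8 × 1370 × 0.0006759 = 235.0 m³/day.

235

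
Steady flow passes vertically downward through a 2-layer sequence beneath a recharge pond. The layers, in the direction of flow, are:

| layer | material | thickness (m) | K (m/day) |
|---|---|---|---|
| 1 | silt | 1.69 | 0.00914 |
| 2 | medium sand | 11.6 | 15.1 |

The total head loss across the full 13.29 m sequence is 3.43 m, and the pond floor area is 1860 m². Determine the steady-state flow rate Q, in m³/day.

Flow is perpendicular to layering, so the layers act in series and the equivalent K is the thickness-weighted harmonic mean.
Total thickness L = 1.69 + 11.6 = 13.29 m.
Σ(b_i/K_i) = 1.69/0.00914 + 11.6/15.1 = 185.7 d.
K_eq = L / Σ(b_i/K_i) = 13.29 / 185.7 = 0.07158 m/day.
Q = K_eq · A · (Δh/L) = 0.07158 × 1860 × (3.43/13.29) = 34.36 m³/day.

34.4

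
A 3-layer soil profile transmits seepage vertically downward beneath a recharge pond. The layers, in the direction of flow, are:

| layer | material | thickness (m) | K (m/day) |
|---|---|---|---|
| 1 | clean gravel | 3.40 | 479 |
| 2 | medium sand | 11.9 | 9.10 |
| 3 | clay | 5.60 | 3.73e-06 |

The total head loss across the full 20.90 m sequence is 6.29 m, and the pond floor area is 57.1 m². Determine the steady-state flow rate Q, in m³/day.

0.000239

Flow is perpendicular to layering, so the layers act in series and the equivalent K is the thickness-weighted harmonic mean.
Total thickness L = 3.40 + 11.9 + 5.60 = 20.90 m.
Σ(b_i/K_i) = 3.40/479 + 11.9/9.10 + 5.60/3.73e-06 = 1.501e+06 d.
K_eq = L / Σ(b_i/K_i) = 20.90 / 1.501e+06 = 1.392e-05 m/day.
Q = K_eq · A · (Δh/L) = 1.392e-05 × 57.1 × (6.29/20.90) = 0.0002392 m³/day.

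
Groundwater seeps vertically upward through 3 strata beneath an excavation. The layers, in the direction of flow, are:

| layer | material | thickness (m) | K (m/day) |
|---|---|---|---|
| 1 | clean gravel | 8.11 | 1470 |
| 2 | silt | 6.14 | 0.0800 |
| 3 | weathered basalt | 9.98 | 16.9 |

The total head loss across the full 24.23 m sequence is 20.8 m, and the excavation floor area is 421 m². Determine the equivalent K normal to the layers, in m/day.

0.313

Flow is perpendicular to layering, so the layers act in series and the equivalent K is the thickness-weighted harmonic mean.
Total thickness L = 8.11 + 6.14 + 9.98 = 24.23 m.
Σ(b_i/K_i) = 8.11/1470 + 6.14/0.0800 + 9.98/16.9 = 77.35 d.
K_eq = L / Σ(b_i/K_i) = 24.23 / 77.35 = 0.3133 m/day.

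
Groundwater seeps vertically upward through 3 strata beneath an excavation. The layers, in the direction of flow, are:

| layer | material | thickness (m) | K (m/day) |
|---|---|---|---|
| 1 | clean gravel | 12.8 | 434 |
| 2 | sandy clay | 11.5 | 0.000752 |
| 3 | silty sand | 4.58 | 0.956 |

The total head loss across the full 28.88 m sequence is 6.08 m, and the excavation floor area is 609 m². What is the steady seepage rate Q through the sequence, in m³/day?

0.242

Flow is perpendicular to layering, so the layers act in series and the equivalent K is the thickness-weighted harmonic mean.
Total thickness L = 12.8 + 11.5 + 4.58 = 28.88 m.
Σ(b_i/K_i) = 12.8/434 + 11.5/0.000752 + 4.58/0.956 = 15297 d.
K_eq = L / Σ(b_i/K_i) = 28.88 / 15297 = 0.001888 m/day.
Q = K_eq · A · (Δh/L) = 0.001888 × 609 × (6.08/28.88) = 0.2420 m³/day.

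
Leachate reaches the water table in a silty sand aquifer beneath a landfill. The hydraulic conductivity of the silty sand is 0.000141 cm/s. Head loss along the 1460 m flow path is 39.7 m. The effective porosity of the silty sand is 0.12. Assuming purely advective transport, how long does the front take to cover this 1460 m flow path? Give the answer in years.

145

Convert K: 0.000141 cm/s × 864 = 0.1218 m/day.
Hydraulic gradient i = Δh / L = 39.7 / 1460 = 0.02719.
Darcy flux q = K · i = 0.1218 × 0.02719 = 0.003313 m/day.
Seepage velocity v = q / n_e = 0.003313 / 0.12 = 0.02761 m/day.
Travel time t = L / v = 1460 / 0.02761 = 52889 days = 144.8 years.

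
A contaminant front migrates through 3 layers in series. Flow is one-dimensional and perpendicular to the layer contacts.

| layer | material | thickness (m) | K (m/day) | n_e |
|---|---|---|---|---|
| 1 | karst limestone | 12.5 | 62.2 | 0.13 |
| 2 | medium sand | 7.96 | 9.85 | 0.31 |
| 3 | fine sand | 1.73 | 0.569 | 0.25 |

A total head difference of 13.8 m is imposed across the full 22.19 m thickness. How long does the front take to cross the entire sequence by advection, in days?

With flow normal to the layers, continuity requires the same specific discharge q through every layer.
Σ(b_i/K_i) = 12.5/62.2 + 7.96/9.85 + 1.73/0.569 = 4.050 d.
q = Δh / Σ(b_i/K_i) = 13.8 / 4.050 = 3.408 m/day.
In each layer the seepage velocity is v_i = q/n_i, so the layer transit time is t_i = b_i·n_i / q:
  layer 1 (karst limestone): t_1 = 12.5 × 0.13 / 3.408 = 0.4768 d
  layer 2 (medium sand): t_2 = 7.96 × 0.31 / 3.408 = 0.7241 d
  layer 3 (fine sand): t_3 = 1.73 × 0.25 / 3.408 = 0.1269 d
Total t = Σ t_i = 1.328 days.

1.33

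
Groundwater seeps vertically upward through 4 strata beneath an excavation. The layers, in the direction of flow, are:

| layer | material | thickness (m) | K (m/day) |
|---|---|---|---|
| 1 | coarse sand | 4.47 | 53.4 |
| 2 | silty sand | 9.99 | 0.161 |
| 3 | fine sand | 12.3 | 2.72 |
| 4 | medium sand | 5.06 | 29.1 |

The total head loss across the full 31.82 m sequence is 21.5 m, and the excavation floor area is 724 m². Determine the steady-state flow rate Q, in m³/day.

Flow is perpendicular to layering, so the layers act in series and the equivalent K is the thickness-weighted harmonic mean.
Total thickness L = 4.47 + 9.99 + 12.3 + 5.06 = 31.82 m.
Σ(b_i/K_i) = 4.47/53.4 + 9.99/0.161 + 12.3/2.72 + 5.06/29.1 = 66.83 d.
K_eq = L / Σ(b_i/K_i) = 31.82 / 66.83 = 0.4761 m/day.
Q = K_eq · A · (Δh/L) = 0.4761 × 724 × (21.5/31.82) = 232.9 m³/day.

233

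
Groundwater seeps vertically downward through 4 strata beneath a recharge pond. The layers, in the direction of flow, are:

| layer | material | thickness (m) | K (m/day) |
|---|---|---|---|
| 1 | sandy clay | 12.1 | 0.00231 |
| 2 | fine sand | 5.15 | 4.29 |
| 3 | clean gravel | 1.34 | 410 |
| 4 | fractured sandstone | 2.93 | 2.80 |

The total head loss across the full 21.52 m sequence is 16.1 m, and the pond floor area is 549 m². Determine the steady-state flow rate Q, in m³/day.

Flow is perpendicular to layering, so the layers act in series and the equivalent K is the thickness-weighted harmonic mean.
Total thickness L = 12.1 + 5.15 + 1.34 + 2.93 = 21.52 m.
Σ(b_i/K_i) = 12.1/0.00231 + 5.15/4.29 + 1.34/410 + 2.93/2.80 = 5240 d.
K_eq = L / Σ(b_i/K_i) = 21.52 / 5240 = 0.004107 m/day.
Q = K_eq · A · (Δh/L) = 0.004107 × 549 × (16.1/21.52) = 1.687 m³/day.

1.69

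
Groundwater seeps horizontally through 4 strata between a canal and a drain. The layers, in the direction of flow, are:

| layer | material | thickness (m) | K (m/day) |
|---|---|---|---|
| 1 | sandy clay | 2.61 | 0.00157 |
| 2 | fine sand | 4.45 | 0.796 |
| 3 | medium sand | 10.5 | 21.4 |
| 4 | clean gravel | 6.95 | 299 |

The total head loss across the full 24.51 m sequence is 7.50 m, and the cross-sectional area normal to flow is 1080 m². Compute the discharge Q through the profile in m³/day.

4.85

Flow is perpendicular to layering, so the layers act in series and the equivalent K is the thickness-weighted harmonic mean.
Total thickness L = 2.61 + 4.45 + 10.5 + 6.95 = 24.51 m.
Σ(b_i/K_i) = 2.61/0.00157 + 4.45/0.796 + 10.5/21.4 + 6.95/299 = 1669 d.
K_eq = L / Σ(b_i/K_i) = 24.51 / 1669 = 0.01469 m/day.
Q = K_eq · A · (Δh/L) = 0.01469 × 1080 × (7.50/24.51) = 4.855 m³/day.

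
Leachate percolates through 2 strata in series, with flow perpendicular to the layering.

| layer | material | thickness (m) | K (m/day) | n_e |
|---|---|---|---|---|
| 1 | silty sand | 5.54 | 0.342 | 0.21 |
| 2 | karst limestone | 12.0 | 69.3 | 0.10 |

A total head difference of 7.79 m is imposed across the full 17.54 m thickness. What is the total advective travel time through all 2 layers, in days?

4.97

With flow normal to the layers, continuity requires the same specific discharge q through every layer.
Σ(b_i/K_i) = 5.54/0.342 + 12.0/69.3 = 16.37 d.
q = Δh / Σ(b_i/K_i) = 7.79 / 16.37 = 0.4758 m/day.
In each layer the seepage velocity is v_i = q/n_i, so the layer transit time is t_i = b_i·n_i / q:
  layer 1 (silty sand): t_1 = 5.54 × 0.21 / 0.4758 = 2.445 d
  layer 2 (karst limestone): t_2 = 12.0 × 0.10 / 0.4758 = 2.522 d
Total t = Σ t_i = 4.967 days.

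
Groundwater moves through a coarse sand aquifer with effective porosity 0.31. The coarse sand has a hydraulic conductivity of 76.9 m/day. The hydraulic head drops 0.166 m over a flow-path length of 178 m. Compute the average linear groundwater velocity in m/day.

Hydraulic gradient i = Δh / L = 0.166 / 178 = 0.0009326.
Darcy flux q = K · i = 76.90 × 0.0009326 = 0.07172 m/day.
Seepage velocity v = q / n_e = 0.07172 / 0.31 = 0.2313 m/day.

0.231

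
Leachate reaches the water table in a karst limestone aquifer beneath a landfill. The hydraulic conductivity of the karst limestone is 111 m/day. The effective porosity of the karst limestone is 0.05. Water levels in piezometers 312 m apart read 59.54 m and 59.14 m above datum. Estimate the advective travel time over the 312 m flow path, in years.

0.300

Hydraulic gradient i = (59.54 − 59.14) / 312 = 0.4 / 312 = 0.001282.
Darcy flux q = K · i = 111.0 × 0.001282 = 0.1423 m/day.
Seepage velocity v = q / n_e = 0.1423 / 0.05 = 2.846 m/day.
Travel time t = L / v = 312 / 2.846 = 109.6 days = 0.3001 years.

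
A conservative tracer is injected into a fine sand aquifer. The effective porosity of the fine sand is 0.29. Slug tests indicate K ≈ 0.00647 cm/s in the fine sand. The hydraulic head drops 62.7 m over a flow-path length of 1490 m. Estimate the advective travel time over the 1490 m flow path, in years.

Convert K: 0.00647 cm/s × 864 = 5.590 m/day.
Hydraulic gradient i = Δh / L = 62.7 / 1490 = 0.04208.
Darcy flux q = K · i = 5.590 × 0.04208 = 0.2352 m/day.
Seepage velocity v = q / n_e = 0.2352 / 0.29 = 0.8112 m/day.
Travel time t = L / v = 1490 / 0.8112 = 1837 days = 5.029 years.

5.03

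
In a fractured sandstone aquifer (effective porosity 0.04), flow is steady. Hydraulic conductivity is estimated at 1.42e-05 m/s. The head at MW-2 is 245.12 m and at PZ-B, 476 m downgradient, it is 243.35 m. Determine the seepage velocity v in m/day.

0.114

Convert K: 1.42e-05 m/s × 86400 = 1.227 m/day.
Hydraulic gradient i = (245.12 − 243.35) / 476 = 1.77 / 476 = 0.003718.
Darcy flux q = K · i = 1.227 × 0.003718 = 0.004562 m/day.
Seepage velocity v = q / n_e = 0.004562 / 0.04 = 0.1141 m/day.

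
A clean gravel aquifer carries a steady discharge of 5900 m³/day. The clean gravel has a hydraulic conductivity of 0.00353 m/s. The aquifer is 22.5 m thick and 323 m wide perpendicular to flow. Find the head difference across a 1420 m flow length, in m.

3.78

Convert K: 0.00353 m/s × 86400 = 305.0 m/day.
Cross-sectional area A = 323 × 22.5 = 7268 m².
From Q = K·A·i, i = Q / (K·A) = 5900 / (305.0 × 7268) = 0.002662.
Head loss Δh = i · L = 0.002662 × 1420 = 3.780 m.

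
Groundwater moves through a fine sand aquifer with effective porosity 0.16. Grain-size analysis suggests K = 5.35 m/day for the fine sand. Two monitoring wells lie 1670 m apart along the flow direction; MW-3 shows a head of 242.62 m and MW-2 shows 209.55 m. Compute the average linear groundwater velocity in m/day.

0.662

Hydraulic gradient i = (242.62 − 209.55) / 1670 = 33.07 / 1670 = 0.01980.
Darcy flux q = K · i = 5.350 × 0.01980 = 0.1059 m/day.
Seepage velocity v = q / n_e = 0.1059 / 0.16 = 0.6621 m/day.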